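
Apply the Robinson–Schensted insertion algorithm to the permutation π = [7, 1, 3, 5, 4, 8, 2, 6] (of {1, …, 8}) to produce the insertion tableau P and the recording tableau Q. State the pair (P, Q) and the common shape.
P = [1, 2, 4, 6] / [3, 8] / [5] / [7];  Q = [1, 3, 4, 6] / [2, 8] / [5] / [7];  common shape = (4, 2, 1, 1)

Row-insert the values π_1, π_2, … into P one at a time, bumping the leftmost entry strictly greater than the inserted value down to the next row. The recording tableau Q records, in position (i, j), the step at which that cell was added to P.
  Insert 7 (step 1): P = [7];  Q = [1]
  Insert 1 (step 2): P = [1] / [7];  Q = [1] / [2]
  Insert 3 (step 3): P = [1, 3] / [7];  Q = [1, 3] / [2]
  Insert 5 (step 4): P = [1, 3, 5] / [7];  Q = [1, 3, 4] / [2]
  Insert 4 (step 5): P = [1, 3, 4] / [5] / [7];  Q = [1, 3, 4] / [2] / [5]
  Insert 8 (step 6): P = [1, 3, 4, 8] / [5] / [7];  Q = [1, 3, 4, 6] / [2] / [5]
  Insert 2 (step 7): P = [1, 2, 4, 8] / [3] / [5] / [7];  Q = [1, 3, 4, 6] / [2] / [5] / [7]
  Insert 6 (step 8): P = [1, 2, 4, 6] / [3, 8] / [5] / [7];  Q = [1, 3, 4, 6] / [2, 8] / [5] / [7]
Final shape: (4, 2, 1, 1).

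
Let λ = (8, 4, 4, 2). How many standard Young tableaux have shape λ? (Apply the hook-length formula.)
# SYT of shape (8, 4, 4, 2) = 3007368

Hook-length formula: f^λ = n! / Π hook(c), product over all cells c of the Young diagram. For λ = (8, 4, 4, 2), n = 18 boxes. Hook lengths by row (left-to-right, top-to-bottom): [11, 10, 8, 7, 4, 3, 2, 1]; [6, 5, 3, 2]; [5, 4, 2, 1]; [2, 1]. Product of hooks = 2128896000. So f^λ = 18! / 2128896000 = 6402373705728000 / 2128896000 = 3007368.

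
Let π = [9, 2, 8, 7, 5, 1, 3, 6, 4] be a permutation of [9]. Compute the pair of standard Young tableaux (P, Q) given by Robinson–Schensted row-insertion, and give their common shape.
P = [1, 3, 4] / [2, 5, 6] / [7] / [8] / [9];  Q = [1, 3, 8] / [2, 7, 9] / [4] / [5] / [6];  common shape = (3, 3, 1, 1, 1)

Row-insert the values π_1, π_2, … into P one at a time, bumping the leftmost entry strictly greater than the inserted value down to the next row. The recording tableau Q records, in position (i, j), the step at which that cell was added to P.
  Insert 9 (step 1): P = [9];  Q = [1]
  Insert 2 (step 2): P = [2] / [9];  Q = [1] / [2]
  Insert 8 (step 3): P = [2, 8] / [9];  Q = [1, 3] / [2]
  Insert 7 (step 4): P = [2, 7] / [8] / [9];  Q = [1, 3] / [2] / [4]
  Insert 5 (step 5): P = [2, 5] / [7] / [8] / [9];  Q = [1, 3] / [2] / [4] / [5]
  Insert 1 (step 6): P = [1, 5] / [2] / [7] / [8] / [9];  Q = [1, 3] / [2] / [4] / [5] / [6]
  Insert 3 (step 7): P = [1, 3] / [2, 5] / [7] / [8] / [9];  Q = [1, 3] / [2, 7] / [4] / [5] / [6]
  Insert 6 (step 8): P = [1, 3, 6] / [2, 5] / [7] / [8] / [9];  Q = [1, 3, 8] / [2, 7] / [4] / [5] / [6]
  Insert 4 (step 9): P = [1, 3, 4] / [2, 5, 6] / [7] / [8] / [9];  Q = [1, 3, 8] / [2, 7, 9] / [4] / [5] / [6]
Final shape: (3, 3, 1, 1, 1).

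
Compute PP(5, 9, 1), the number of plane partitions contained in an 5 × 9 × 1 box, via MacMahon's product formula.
PP(5, 9, 1) = 2002

Evaluate the triple product over i = 1..5, j = 1..9, k = 1..1. The factors are (2/1) · (3/2) · (4/3) · (5/4) · (6/5) · (7/6) · (8/7) · (9/8) · … (45 factors total). The numerators and denominators telescope so the product is an integer; carrying out the multiplication exactly gives PP(5, 9, 1) = 2002.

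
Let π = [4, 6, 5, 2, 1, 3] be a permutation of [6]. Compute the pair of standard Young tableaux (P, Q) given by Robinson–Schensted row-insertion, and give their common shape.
P = [1, 3] / [2, 5] / [4] / [6];  Q = [1, 2] / [3, 6] / [4] / [5];  common shape = (2, 2, 1, 1)

Row-insert the values π_1, π_2, … into P one at a time, bumping the leftmost entry strictly greater than the inserted value down to the next row. The recording tableau Q records, in position (i, j), the step at which that cell was added to P.
  Insert 4 (step 1): P = [4];  Q = [1]
  Insert 6 (step 2): P = [4, 6];  Q = [1, 2]
  Insert 5 (step 3): P = [4, 5] / [6];  Q = [1, 2] / [3]
  Insert 2 (step 4): P = [2, 5] / [4] / [6];  Q = [1, 2] / [3] / [4]
  Insert 1 (step 5): P = [1, 5] / [2] / [4] / [6];  Q = [1, 2] / [3] / [4] / [5]
  Insert 3 (step 6): P = [1, 3] / [2, 5] / [4] / [6];  Q = [1, 2] / [3, 6] / [4] / [5]
Final shape: (2, 2, 1, 1).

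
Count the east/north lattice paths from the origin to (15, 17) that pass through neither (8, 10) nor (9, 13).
Number of paths = 347843784

Inclusion–exclusion. Total paths: C(32, 15) = 565722720. Through P₁: C(18, 8)·C(14, 7) = 150177456. Through P₂: C(22, 9)·C(10, 6) = 104458200. Since P₁ is strictly southwest of P₂, a monotone path through both must visit P₁ then P₂; paths through both = C(18, 8)·C(4, 1)·C(10, 6) = 36756720. Avoid both = 565722720 − 150177456 − 104458200 + 36756720 = 347843784.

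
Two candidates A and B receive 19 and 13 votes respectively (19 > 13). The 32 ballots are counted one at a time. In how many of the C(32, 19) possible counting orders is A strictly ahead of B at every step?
Strict-lead orderings = 65132550

Total orderings of the 32 votes with 19 for A: C(32, 19) = 347373600. By the Bertrand ballot formula (Cycle Lemma / reflection principle), the number of orderings in which A is strictly ahead of B throughout is (p − q)/(p + q) · C(p + q, p) = (19 − 13)/(19 + 13) · 347373600 = 65132550.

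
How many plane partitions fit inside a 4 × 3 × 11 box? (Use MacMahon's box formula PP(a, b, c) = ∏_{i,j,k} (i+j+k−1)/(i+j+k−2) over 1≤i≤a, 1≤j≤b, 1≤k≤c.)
PP(4, 3, 11) = 78835120

Evaluate the triple product over i = 1..4, j = 1..3, k = 1..11. The factors are (2/1) · (3/2) · (4/3) · (5/4) · (6/5) · (7/6) · (8/7) · (9/8) · … (132 factors total). The numerators and denominators telescope so the product is an integer; carrying out the multiplication exactly gives PP(4, 3, 11) = 78835120.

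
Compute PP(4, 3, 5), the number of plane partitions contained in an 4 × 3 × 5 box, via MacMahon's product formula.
PP(4, 3, 5) = 116424

Evaluate the triple product over i = 1..4, j = 1..3, k = 1..5. The factors are (2/1) · (3/2) · (4/3) · (5/4) · (6/5) · (3/2) · (4/3) · (5/4) · … (60 factors total). The numerators and denominators telescope so the product is an integer; carrying out the multiplication exactly gives PP(4, 3, 5) = 116424.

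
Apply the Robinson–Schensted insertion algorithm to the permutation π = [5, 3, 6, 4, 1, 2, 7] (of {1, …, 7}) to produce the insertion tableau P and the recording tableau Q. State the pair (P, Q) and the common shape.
P = [1, 2, 7] / [3, 4] / [5, 6];  Q = [1, 3, 7] / [2, 4] / [5, 6];  common shape = (3, 2, 2)

Row-insert the values π_1, π_2, … into P one at a time, bumping the leftmost entry strictly greater than the inserted value down to the next row. The recording tableau Q records, in position (i, j), the step at which that cell was added to P.
  Insert 5 (step 1): P = [5];  Q = [1]
  Insert 3 (step 2): P = [3] / [5];  Q = [1] / [2]
  Insert 6 (step 3): P = [3, 6] / [5];  Q = [1, 3] / [2]
  Insert 4 (step 4): P = [3, 4] / [5, 6];  Q = [1, 3] / [2, 4]
  Insert 1 (step 5): P = [1, 4] / [3, 6] / [5];  Q = [1, 3] / [2, 4] / [5]
  Insert 2 (step 6): P = [1, 2] / [3, 4] / [5, 6];  Q = [1, 3] / [2, 4] / [5, 6]
  Insert 7 (step 7): P = [1, 2, 7] / [3, 4] / [5, 6];  Q = [1, 3, 7] / [2, 4] / [5, 6]
Final shape: (3, 2, 2).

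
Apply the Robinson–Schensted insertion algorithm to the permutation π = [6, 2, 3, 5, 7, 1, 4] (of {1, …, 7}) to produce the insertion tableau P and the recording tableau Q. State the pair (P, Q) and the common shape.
P = [1, 3, 4, 7] / [2, 5] / [6];  Q = [1, 3, 4, 5] / [2, 7] / [6];  common shape = (4, 2, 1)

Row-insert the values π_1, π_2, … into P one at a time, bumping the leftmost entry strictly greater than the inserted value down to the next row. The recording tableau Q records, in position (i, j), the step at which that cell was added to P.
  Insert 6 (step 1): P = [6];  Q = [1]
  Insert 2 (step 2): P = [2] / [6];  Q = [1] / [2]
  Insert 3 (step 3): P = [2, 3] / [6];  Q = [1, 3] / [2]
  Insert 5 (step 4): P = [2, 3, 5] / [6];  Q = [1, 3, 4] / [2]
  Insert 7 (step 5): P = [2, 3, 5, 7] / [6];  Q = [1, 3, 4, 5] / [2]
  Insert 1 (step 6): P = [1, 3, 5, 7] / [2] / [6];  Q = [1, 3, 4, 5] / [2] / [6]
  Insert 4 (step 7): P = [1, 3, 4, 7] / [2, 5] / [6];  Q = [1, 3, 4, 5] / [2, 7] / [6]
Final shape: (4, 2, 1).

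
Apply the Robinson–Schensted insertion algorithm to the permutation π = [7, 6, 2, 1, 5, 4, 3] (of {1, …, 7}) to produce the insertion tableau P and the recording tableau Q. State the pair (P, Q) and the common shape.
P = [1, 3] / [2, 4] / [5] / [6] / [7];  Q = [1, 5] / [2, 6] / [3] / [4] / [7];  common shape = (2, 2, 1, 1, 1)

Row-insert the values π_1, π_2, … into P one at a time, bumping the leftmost entry strictly greater than the inserted value down to the next row. The recording tableau Q records, in position (i, j), the step at which that cell was added to P.
  Insert 7 (step 1): P = [7];  Q = [1]
  Insert 6 (step 2): P = [6] / [7];  Q = [1] / [2]
  Insert 2 (step 3): P = [2] / [6] / [7];  Q = [1] / [2] / [3]
  Insert 1 (step 4): P = [1] / [2] / [6] / [7];  Q = [1] / [2] / [3] / [4]
  Insert 5 (step 5): P = [1, 5] / [2] / [6] / [7];  Q = [1, 5] / [2] / [3] / [4]
  Insert 4 (step 6): P = [1, 4] / [2, 5] / [6] / [7];  Q = [1, 5] / [2, 6] / [3] / [4]
  Insert 3 (step 7): P = [1, 3] / [2, 4] / [5] / [6] / [7];  Q = [1, 5] / [2, 6] / [3] / [4] / [7]
Final shape: (2, 2, 1, 1, 1).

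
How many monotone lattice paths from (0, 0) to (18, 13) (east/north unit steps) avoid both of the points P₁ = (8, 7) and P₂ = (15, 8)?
Number of paths = 130146891

Inclusion–exclusion. Total paths: C(31, 18) = 206253075. Through P₁: C(15, 8)·C(16, 10) = 51531480. Through P₂: C(23, 15)·C(8, 3) = 27457584. Since P₁ is strictly southwest of P₂, a monotone path through both must visit P₁ then P₂; paths through both = C(15, 8)·C(8, 7)·C(8, 3) = 2882880. Avoid both = 206253075 − 51531480 − 27457584 + 2882880 = 130146891.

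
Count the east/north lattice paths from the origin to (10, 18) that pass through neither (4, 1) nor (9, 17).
Number of paths = 6572765

Inclusion–exclusion. Total paths: C(28, 10) = 13123110. Through P₁: C(5, 4)·C(23, 6) = 504735. Through P₂: C(26, 9)·C(2, 1) = 6249100. Since P₁ is strictly southwest of P₂, a monotone path through both must visit P₁ then P₂; paths through both = C(5, 4)·C(21, 5)·C(2, 1) = 203490. Avoid both = 13123110 − 504735 − 6249100 + 203490 = 6572765.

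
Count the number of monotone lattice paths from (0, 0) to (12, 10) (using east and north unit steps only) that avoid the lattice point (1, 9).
Number of paths = 646526

Total paths from (0, 0) to (12, 10): C(22, 12) = 646646. Paths through (1, 9): (paths (0, 0) → (1, 9)) × (paths (1, 9) → (12, 10)) = C(10, 1) · C(12, 11) = 10 · 12 = 120. Avoidance count = 646646 − 120 = 646526.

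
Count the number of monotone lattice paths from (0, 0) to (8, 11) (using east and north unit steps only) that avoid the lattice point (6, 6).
Number of paths = 56178

Total paths from (0, 0) to (8, 11): C(19, 8) = 75582. Paths through (6, 6): (paths (0, 0) → (6, 6)) × (paths (6, 6) → (8, 11)) = C(12, 6) · C(7, 2) = 924 · 21 = 19404. Avoidance count = 75582 − 19404 = 56178.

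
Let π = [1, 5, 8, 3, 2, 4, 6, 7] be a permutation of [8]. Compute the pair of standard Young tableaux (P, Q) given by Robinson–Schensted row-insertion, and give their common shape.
P = [1, 2, 4, 6, 7] / [3, 8] / [5];  Q = [1, 2, 3, 7, 8] / [4, 6] / [5];  common shape = (5, 2, 1)

Row-insert the values π_1, π_2, … into P one at a time, bumping the leftmost entry strictly greater than the inserted value down to the next row. The recording tableau Q records, in position (i, j), the step at which that cell was added to P.
  Insert 1 (step 1): P = [1];  Q = [1]
  Insert 5 (step 2): P = [1, 5];  Q = [1, 2]
  Insert 8 (step 3): P = [1, 5, 8];  Q = [1, 2, 3]
  Insert 3 (step 4): P = [1, 3, 8] / [5];  Q = [1, 2, 3] / [4]
  Insert 2 (step 5): P = [1, 2, 8] / [3] / [5];  Q = [1, 2, 3] / [4] / [5]
  Insert 4 (step 6): P = [1, 2, 4] / [3, 8] / [5];  Q = [1, 2, 3] / [4, 6] / [5]
  Insert 6 (step 7): P = [1, 2, 4, 6] / [3, 8] / [5];  Q = [1, 2, 3, 7] / [4, 6] / [5]
  Insert 7 (step 8): P = [1, 2, 4, 6, 7] / [3, 8] / [5];  Q = [1, 2, 3, 7, 8] / [4, 6] / [5]
Final shape: (5, 2, 1).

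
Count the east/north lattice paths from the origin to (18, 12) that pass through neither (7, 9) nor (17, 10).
Number of paths = 57397730

Inclusion–exclusion. Total paths: C(30, 18) = 86493225. Through P₁: C(16, 7)·C(14, 11) = 4164160. Through P₂: C(27, 17)·C(3, 1) = 25308855. Since P₁ is strictly southwest of P₂, a monotone path through both must visit P₁ then P₂; paths through both = C(16, 7)·C(11, 10)·C(3, 1) = 377520. Avoid both = 86493225 − 4164160 − 25308855 + 377520 = 57397730.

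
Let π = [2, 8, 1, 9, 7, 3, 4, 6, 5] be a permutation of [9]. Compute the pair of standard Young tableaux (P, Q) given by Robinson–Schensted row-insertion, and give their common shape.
P = [1, 3, 4, 5] / [2, 6, 9] / [7] / [8];  Q = [1, 2, 4, 8] / [3, 5, 7] / [6] / [9];  common shape = (4, 3, 1, 1)

Row-insert the values π_1, π_2, … into P one at a time, bumping the leftmost entry strictly greater than the inserted value down to the next row. The recording tableau Q records, in position (i, j), the step at which that cell was added to P.
  Insert 2 (step 1): P = [2];  Q = [1]
  Insert 8 (step 2): P = [2, 8];  Q = [1, 2]
  Insert 1 (step 3): P = [1, 8] / [2];  Q = [1, 2] / [3]
  Insert 9 (step 4): P = [1, 8, 9] / [2];  Q = [1, 2, 4] / [3]
  Insert 7 (step 5): P = [1, 7, 9] / [2, 8];  Q = [1, 2, 4] / [3, 5]
  Insert 3 (step 6): P = [1, 3, 9] / [2, 7] / [8];  Q = [1, 2, 4] / [3, 5] / [6]
  Insert 4 (step 7): P = [1, 3, 4] / [2, 7, 9] / [8];  Q = [1, 2, 4] / [3, 5, 7] / [6]
  Insert 6 (step 8): P = [1, 3, 4, 6] / [2, 7, 9] / [8];  Q = [1, 2, 4, 8] / [3, 5, 7] / [6]
  Insert 5 (step 9): P = [1, 3, 4, 5] / [2, 6, 9] / [7] / [8];  Q = [1, 2, 4, 8] / [3, 5, 7] / [6] / [9]
Final shape: (4, 3, 1, 1).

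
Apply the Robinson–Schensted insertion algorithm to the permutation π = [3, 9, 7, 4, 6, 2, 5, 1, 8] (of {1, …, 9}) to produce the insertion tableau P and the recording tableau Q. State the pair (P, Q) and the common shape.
P = [1, 4, 5, 8] / [2, 6] / [3] / [7] / [9];  Q = [1, 2, 5, 9] / [3, 7] / [4] / [6] / [8];  common shape = (4, 2, 1, 1, 1)

Row-insert the values π_1, π_2, … into P one at a time, bumping the leftmost entry strictly greater than the inserted value down to the next row. The recording tableau Q records, in position (i, j), the step at which that cell was added to P.
  Insert 3 (step 1): P = [3];  Q = [1]
  Insert 9 (step 2): P = [3, 9];  Q = [1, 2]
  Insert 7 (step 3): P = [3, 7] / [9];  Q = [1, 2] / [3]
  Insert 4 (step 4): P = [3, 4] / [7] / [9];  Q = [1, 2] / [3] / [4]
  Insert 6 (step 5): P = [3, 4, 6] / [7] / [9];  Q = [1, 2, 5] / [3] / [4]
  Insert 2 (step 6): P = [2, 4, 6] / [3] / [7] / [9];  Q = [1, 2, 5] / [3] / [4] / [6]
  Insert 5 (step 7): P = [2, 4, 5] / [3, 6] / [7] / [9];  Q = [1, 2, 5] / [3, 7] / [4] / [6]
  Insert 1 (step 8): P = [1, 4, 5] / [2, 6] / [3] / [7] / [9];  Q = [1, 2, 5] / [3, 7] / [4] / [6] / [8]
  Insert 8 (step 9): P = [1, 4, 5, 8] / [2, 6] / [3] / [7] / [9];  Q = [1, 2, 5, 9] / [3, 7] / [4] / [6] / [8]
Final shape: (4, 2, 1, 1, 1).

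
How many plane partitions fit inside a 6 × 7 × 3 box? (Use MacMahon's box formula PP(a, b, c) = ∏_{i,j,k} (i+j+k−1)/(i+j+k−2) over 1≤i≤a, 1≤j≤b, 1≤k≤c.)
PP(6, 7, 3) = 131589315

Evaluate the triple product over i = 1..6, j = 1..7, k = 1..3. The factors are (2/1) · (3/2) · (4/3) · (3/2) · (4/3) · (5/4) · (4/3) · (5/4) · … (126 factors total). The numerators and denominators telescope so the product is an integer; carrying out the multiplication exactly gives PP(6, 7, 3) = 131589315.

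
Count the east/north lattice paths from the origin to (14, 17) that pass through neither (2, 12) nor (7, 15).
Number of paths = 258663289

Inclusion–exclusion. Total paths: C(31, 14) = 265182525. Through P₁: C(14, 2)·C(17, 12) = 563108. Through P₂: C(22, 7)·C(9, 7) = 6139584. Since P₁ is strictly southwest of P₂, a monotone path through both must visit P₁ then P₂; paths through both = C(14, 2)·C(8, 5)·C(9, 7) = 183456. Avoid both = 265182525 − 563108 − 6139584 + 183456 = 258663289.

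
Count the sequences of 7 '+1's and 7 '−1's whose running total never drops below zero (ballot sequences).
C_7 = 429

These ballot sequences are counted by the Catalan number C_n = (1/(n + 1)) · C(2n, n). For n = 7: C_7 = (1/8) · C(14, 7) = 3432/8 = 429.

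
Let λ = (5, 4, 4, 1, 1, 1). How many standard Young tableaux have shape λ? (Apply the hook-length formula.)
# SYT of shape (5, 4, 4, 1, 1, 1) = 360360

Hook-length formula: f^λ = n! / Π hook(c), product over all cells c of the Young diagram. For λ = (5, 4, 4, 1, 1, 1), n = 16 boxes. Hook lengths by row (left-to-right, top-to-bottom): [10, 6, 5, 4, 1]; [8, 4, 3, 2]; [7, 3, 2, 1]; [3]; [2]; [1]. Product of hooks = 58060800. So f^λ = 16! / 58060800 = 20922789888000 / 58060800 = 360360.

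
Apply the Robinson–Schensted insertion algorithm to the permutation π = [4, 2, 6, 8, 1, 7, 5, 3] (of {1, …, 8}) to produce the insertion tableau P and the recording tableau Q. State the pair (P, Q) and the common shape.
P = [1, 3, 7] / [2, 5] / [4, 6] / [8];  Q = [1, 3, 4] / [2, 6] / [5, 7] / [8];  common shape = (3, 2, 2, 1)

Row-insert the values π_1, π_2, … into P one at a time, bumping the leftmost entry strictly greater than the inserted value down to the next row. The recording tableau Q records, in position (i, j), the step at which that cell was added to P.
  Insert 4 (step 1): P = [4];  Q = [1]
  Insert 2 (step 2): P = [2] / [4];  Q = [1] / [2]
  Insert 6 (step 3): P = [2, 6] / [4];  Q = [1, 3] / [2]
  Insert 8 (step 4): P = [2, 6, 8] / [4];  Q = [1, 3, 4] / [2]
  Insert 1 (step 5): P = [1, 6, 8] / [2] / [4];  Q = [1, 3, 4] / [2] / [5]
  Insert 7 (step 6): P = [1, 6, 7] / [2, 8] / [4];  Q = [1, 3, 4] / [2, 6] / [5]
  Insert 5 (step 7): P = [1, 5, 7] / [2, 6] / [4, 8];  Q = [1, 3, 4] / [2, 6] / [5, 7]
  Insert 3 (step 8): P = [1, 3, 7] / [2, 5] / [4, 6] / [8];  Q = [1, 3, 4] / [2, 6] / [5, 7] / [8]
Final shape: (3, 2, 2, 1).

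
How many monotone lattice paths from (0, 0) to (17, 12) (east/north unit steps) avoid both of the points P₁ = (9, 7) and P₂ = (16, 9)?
Number of paths = 30648115

Inclusion–exclusion. Total paths: C(29, 17) = 51895935. Through P₁: C(16, 9)·C(13, 8) = 14723280. Through P₂: C(25, 16)·C(4, 1) = 8171900. Since P₁ is strictly southwest of P₂, a monotone path through both must visit P₁ then P₂; paths through both = C(16, 9)·C(9, 7)·C(4, 1) = 1647360. Avoid both = 51895935 − 14723280 − 8171900 + 1647360 = 30648115.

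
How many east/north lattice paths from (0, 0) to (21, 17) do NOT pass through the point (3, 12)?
Number of paths = 28765833085

Total paths from (0, 0) to (21, 17): C(38, 21) = 28781143380. Paths through (3, 12): (paths (0, 0) → (3, 12)) × (paths (3, 12) → (21, 17)) = C(15, 3) · C(23, 18) = 455 · 33649 = 15310295. Avoidance count = 28781143380 − 15310295 = 28765833085.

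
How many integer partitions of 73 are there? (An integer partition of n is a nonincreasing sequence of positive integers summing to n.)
p(73) = 6185689

Compute p(n) via the recurrence p(n, m) = p(n, m−1) + p(n−m, m), where p(n, m) counts partitions of n with all parts ≤ m and p(n) = p(n, n). The base cases are p(0, m) = 1 and p(n, 0) = 0 for n > 0. Filling the table yields p(73) = 6185689. (Euler's pentagonal recurrence is an alternative.)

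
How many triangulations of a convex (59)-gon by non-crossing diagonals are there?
C_57 = 26700952856774851904245220912664

These polygon triangulations are counted by the Catalan number C_n = (1/(n + 1)) · C(2n, n). For n = 57: C_57 = (1/58) · C(114, 57) = 1548655265692941410446222812934512/58 = 26700952856774851904245220912664.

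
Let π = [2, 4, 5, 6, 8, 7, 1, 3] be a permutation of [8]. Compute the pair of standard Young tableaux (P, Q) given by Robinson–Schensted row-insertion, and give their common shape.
P = [1, 3, 5, 6, 7] / [2, 4] / [8];  Q = [1, 2, 3, 4, 5] / [6, 8] / [7];  common shape = (5, 2, 1)

Row-insert the values π_1, π_2, … into P one at a time, bumping the leftmost entry strictly greater than the inserted value down to the next row. The recording tableau Q records, in position (i, j), the step at which that cell was added to P.
  Insert 2 (step 1): P = [2];  Q = [1]
  Insert 4 (step 2): P = [2, 4];  Q = [1, 2]
  Insert 5 (step 3): P = [2, 4, 5];  Q = [1, 2, 3]
  Insert 6 (step 4): P = [2, 4, 5, 6];  Q = [1, 2, 3, 4]
  Insert 8 (step 5): P = [2, 4, 5, 6, 8];  Q = [1, 2, 3, 4, 5]
  Insert 7 (step 6): P = [2, 4, 5, 6, 7] / [8];  Q = [1, 2, 3, 4, 5] / [6]
  Insert 1 (step 7): P = [1, 4, 5, 6, 7] / [2] / [8];  Q = [1, 2, 3, 4, 5] / [6] / [7]
  Insert 3 (step 8): P = [1, 3, 5, 6, 7] / [2, 4] / [8];  Q = [1, 2, 3, 4, 5] / [6, 8] / [7]
Final shape: (5, 2, 1).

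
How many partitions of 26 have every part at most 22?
p(26, parts ≤ 22) = 2429

Use the recurrence p(n, m) = p(n, m−1) + p(n−m, m): either the largest part is < m (count p(n, m−1)) or the largest part is exactly m (remove one copy of m, count p(n−m, m)). With p(0, ·) = 1 this gives p(26, parts ≤ 22) = 2429. (By conjugating Young diagrams, this also counts partitions of 26 into at most 22 parts.)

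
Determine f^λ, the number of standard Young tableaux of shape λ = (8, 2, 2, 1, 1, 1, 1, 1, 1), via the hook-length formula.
# SYT of shape (8, 2, 2, 1, 1, 1, 1, 1, 1) = 595595

Hook-length formula: f^λ = n! / Π hook(c), product over all cells c of the Young diagram. For λ = (8, 2, 2, 1, 1, 1, 1, 1, 1), n = 18 boxes. Hook lengths by row (left-to-right, top-to-bottom): [16, 9, 6, 5, 4, 3, 2, 1]; [9, 2]; [8, 1]; [6]; [5]; [4]; [3]; [2]; [1]. Product of hooks = 10749542400. So f^λ = 18! / 10749542400 = 6402373705728000 / 10749542400 = 595595.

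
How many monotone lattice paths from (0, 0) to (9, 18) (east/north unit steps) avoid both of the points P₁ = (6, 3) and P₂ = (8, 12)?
Number of paths = 3768831

Inclusion–exclusion. Total paths: C(27, 9) = 4686825. Through P₁: C(9, 6)·C(18, 3) = 68544. Through P₂: C(20, 8)·C(7, 1) = 881790. Since P₁ is strictly southwest of P₂, a monotone path through both must visit P₁ then P₂; paths through both = C(9, 6)·C(11, 2)·C(7, 1) = 32340. Avoid both = 4686825 − 68544 − 881790 + 32340 = 3768831.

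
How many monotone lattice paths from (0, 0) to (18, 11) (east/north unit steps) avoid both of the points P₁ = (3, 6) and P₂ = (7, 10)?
Number of paths = 33132138

Inclusion–exclusion. Total paths: C(29, 18) = 34597290. Through P₁: C(9, 3)·C(20, 15) = 1302336. Through P₂: C(17, 7)·C(12, 11) = 233376. Since P₁ is strictly southwest of P₂, a monotone path through both must visit P₁ then P₂; paths through both = C(9, 3)·C(8, 4)·C(12, 11) = 70560. Avoid both = 34597290 − 1302336 − 233376 + 70560 = 33132138.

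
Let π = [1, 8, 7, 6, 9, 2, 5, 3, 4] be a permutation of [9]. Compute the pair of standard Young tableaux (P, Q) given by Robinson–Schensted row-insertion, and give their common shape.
P = [1, 2, 3, 4] / [5, 9] / [6] / [7] / [8];  Q = [1, 2, 5, 9] / [3, 7] / [4] / [6] / [8];  common shape = (4, 2, 1, 1, 1)

Row-insert the values π_1, π_2, … into P one at a time, bumping the leftmost entry strictly greater than the inserted value down to the next row. The recording tableau Q records, in position (i, j), the step at which that cell was added to P.
  Insert 1 (step 1): P = [1];  Q = [1]
  Insert 8 (step 2): P = [1, 8];  Q = [1, 2]
  Insert 7 (step 3): P = [1, 7] / [8];  Q = [1, 2] / [3]
  Insert 6 (step 4): P = [1, 6] / [7] / [8];  Q = [1, 2] / [3] / [4]
  Insert 9 (step 5): P = [1, 6, 9] / [7] / [8];  Q = [1, 2, 5] / [3] / [4]
  Insert 2 (step 6): P = [1, 2, 9] / [6] / [7] / [8];  Q = [1, 2, 5] / [3] / [4] / [6]
  Insert 5 (step 7): P = [1, 2, 5] / [6, 9] / [7] / [8];  Q = [1, 2, 5] / [3, 7] / [4] / [6]
  Insert 3 (step 8): P = [1, 2, 3] / [5, 9] / [6] / [7] / [8];  Q = [1, 2, 5] / [3, 7] / [4] / [6] / [8]
  Insert 4 (step 9): P = [1, 2, 3, 4] / [5, 9] / [6] / [7] / [8];  Q = [1, 2, 5, 9] / [3, 7] / [4] / [6] / [8]
Final shape: (4, 2, 1, 1, 1).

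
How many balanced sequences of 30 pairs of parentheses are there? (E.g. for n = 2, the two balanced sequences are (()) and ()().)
C_30 = 3814986502092304

These balanced parentheses are counted by the Catalan number C_n = (1/(n + 1)) · C(2n, n). For n = 30: C_30 = (1/31) · C(60, 30) = 118264581564861424/31 = 3814986502092304.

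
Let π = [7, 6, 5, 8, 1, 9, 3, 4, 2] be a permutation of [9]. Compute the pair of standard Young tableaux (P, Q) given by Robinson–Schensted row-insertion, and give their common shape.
P = [1, 2, 4] / [3, 8, 9] / [5] / [6] / [7];  Q = [1, 4, 6] / [2, 7, 8] / [3] / [5] / [9];  common shape = (3, 3, 1, 1, 1)

Row-insert the values π_1, π_2, … into P one at a time, bumping the leftmost entry strictly greater than the inserted value down to the next row. The recording tableau Q records, in position (i, j), the step at which that cell was added to P.
  Insert 7 (step 1): P = [7];  Q = [1]
  Insert 6 (step 2): P = [6] / [7];  Q = [1] / [2]
  Insert 5 (step 3): P = [5] / [6] / [7];  Q = [1] / [2] / [3]
  Insert 8 (step 4): P = [5, 8] / [6] / [7];  Q = [1, 4] / [2] / [3]
  Insert 1 (step 5): P = [1, 8] / [5] / [6] / [7];  Q = [1, 4] / [2] / [3] / [5]
  Insert 9 (step 6): P = [1, 8, 9] / [5] / [6] / [7];  Q = [1, 4, 6] / [2] / [3] / [5]
  Insert 3 (step 7): P = [1, 3, 9] / [5, 8] / [6] / [7];  Q = [1, 4, 6] / [2, 7] / [3] / [5]
  Insert 4 (step 8): P = [1, 3, 4] / [5, 8, 9] / [6] / [7];  Q = [1, 4, 6] / [2, 7, 8] / [3] / [5]
  Insert 2 (step 9): P = [1, 2, 4] / [3, 8, 9] / [5] / [6] / [7];  Q = [1, 4, 6] / [2, 7, 8] / [3] / [5] / [9]
Final shape: (3, 3, 1, 1, 1).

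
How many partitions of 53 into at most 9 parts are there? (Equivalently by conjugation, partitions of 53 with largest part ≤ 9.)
p(53, parts ≤ 9) = 64015

Use the recurrence p(n, m) = p(n, m−1) + p(n−m, m): either the largest part is < m (count p(n, m−1)) or the largest part is exactly m (remove one copy of m, count p(n−m, m)). With p(0, ·) = 1 this gives p(53, parts ≤ 9) = 64015. (By conjugating Young diagrams, this also counts partitions of 53 into at most 9 parts.)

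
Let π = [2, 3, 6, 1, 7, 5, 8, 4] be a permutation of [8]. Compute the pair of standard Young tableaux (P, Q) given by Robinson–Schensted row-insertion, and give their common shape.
P = [1, 3, 4, 7, 8] / [2, 5] / [6];  Q = [1, 2, 3, 5, 7] / [4, 6] / [8];  common shape = (5, 2, 1)

Row-insert the values π_1, π_2, … into P one at a time, bumping the leftmost entry strictly greater than the inserted value down to the next row. The recording tableau Q records, in position (i, j), the step at which that cell was added to P.
  Insert 2 (step 1): P = [2];  Q = [1]
  Insert 3 (step 2): P = [2, 3];  Q = [1, 2]
  Insert 6 (step 3): P = [2, 3, 6];  Q = [1, 2, 3]
  Insert 1 (step 4): P = [1, 3, 6] / [2];  Q = [1, 2, 3] / [4]
  Insert 7 (step 5): P = [1, 3, 6, 7] / [2];  Q = [1, 2, 3, 5] / [4]
  Insert 5 (step 6): P = [1, 3, 5, 7] / [2, 6];  Q = [1, 2, 3, 5] / [4, 6]
  Insert 8 (step 7): P = [1, 3, 5, 7, 8] / [2, 6];  Q = [1, 2, 3, 5, 7] / [4, 6]
  Insert 4 (step 8): P = [1, 3, 4, 7, 8] / [2, 5] / [6];  Q = [1, 2, 3, 5, 7] / [4, 6] / [8]
Final shape: (5, 2, 1).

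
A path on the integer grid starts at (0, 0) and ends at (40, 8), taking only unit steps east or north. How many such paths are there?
Number of paths = 377348994

A monotone lattice path from (0, 0) to (40, 8) consists of 40 east steps and 8 north steps in some order, so it is determined by which 40 of the 48 steps are east. The count is C(48, 40) = 377348994.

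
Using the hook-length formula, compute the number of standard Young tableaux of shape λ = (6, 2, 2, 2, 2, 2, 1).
# SYT of shape (6, 2, 2, 2, 2, 2, 1) = 408408

Hook-length formula: f^λ = n! / Π hook(c), product over all cells c of the Young diagram. For λ = (6, 2, 2, 2, 2, 2, 1), n = 17 boxes. Hook lengths by row (left-to-right, top-to-bottom): [12, 10, 4, 3, 2, 1]; [7, 5]; [6, 4]; [5, 3]; [4, 2]; [3, 1]; [1]. Product of hooks = 870912000. So f^λ = 17! / 870912000 = 355687428096000 / 870912000 = 408408.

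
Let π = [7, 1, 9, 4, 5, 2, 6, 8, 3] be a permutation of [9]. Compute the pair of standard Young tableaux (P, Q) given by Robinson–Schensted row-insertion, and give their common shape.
P = [1, 2, 3, 6, 8] / [4, 5] / [7, 9];  Q = [1, 3, 5, 7, 8] / [2, 4] / [6, 9];  common shape = (5, 2, 2)

Row-insert the values π_1, π_2, … into P one at a time, bumping the leftmost entry strictly greater than the inserted value down to the next row. The recording tableau Q records, in position (i, j), the step at which that cell was added to P.
  Insert 7 (step 1): P = [7];  Q = [1]
  Insert 1 (step 2): P = [1] / [7];  Q = [1] / [2]
  Insert 9 (step 3): P = [1, 9] / [7];  Q = [1, 3] / [2]
  Insert 4 (step 4): P = [1, 4] / [7, 9];  Q = [1, 3] / [2, 4]
  Insert 5 (step 5): P = [1, 4, 5] / [7, 9];  Q = [1, 3, 5] / [2, 4]
  Insert 2 (step 6): P = [1, 2, 5] / [4, 9] / [7];  Q = [1, 3, 5] / [2, 4] / [6]
  Insert 6 (step 7): P = [1, 2, 5, 6] / [4, 9] / [7];  Q = [1, 3, 5, 7] / [2, 4] / [6]
  Insert 8 (step 8): P = [1, 2, 5, 6, 8] / [4, 9] / [7];  Q = [1, 3, 5, 7, 8] / [2, 4] / [6]
  Insert 3 (step 9): P = [1, 2, 3, 6, 8] / [4, 5] / [7, 9];  Q = [1, 3, 5, 7, 8] / [2, 4] / [6, 9]
Final shape: (5, 2, 2).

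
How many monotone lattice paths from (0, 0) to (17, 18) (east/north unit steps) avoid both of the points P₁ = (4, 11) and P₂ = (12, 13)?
Number of paths = 3136756350

Inclusion–exclusion. Total paths: C(35, 17) = 4537567650. Through P₁: C(15, 4)·C(20, 13) = 105814800. Through P₂: C(25, 12)·C(10, 5) = 1310475600. Since P₁ is strictly southwest of P₂, a monotone path through both must visit P₁ then P₂; paths through both = C(15, 4)·C(10, 8)·C(10, 5) = 15479100. Avoid both = 4537567650 − 105814800 − 1310475600 + 15479100 = 3136756350.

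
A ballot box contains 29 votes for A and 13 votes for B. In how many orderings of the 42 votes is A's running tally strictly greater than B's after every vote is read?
Strict-lead orderings = 9721421440

Total orderings of the 42 votes with 29 for A: C(42, 29) = 25518731280. By the Bertrand ballot formula (Cycle Lemma / reflection principle), the number of orderings in which A is strictly ahead of B throughout is (p − q)/(p + q) · C(p + q, p) = (29 − 13)/(29 + 13) · 25518731280 = 9721421440.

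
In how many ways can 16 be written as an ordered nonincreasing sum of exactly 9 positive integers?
p(16, 9 parts) = 15

Partitions of n into exactly k parts ↔ partitions of n − k into at most k parts (subtract 1 from each part). For n = 16, k = 9, the partitions are: 8+1+1+1+1+1+1+1+1, 7+2+1+1+1+1+1+1+1, 6+3+1+1+1+1+1+1+1, 6+2+2+1+1+1+1+1+1, 5+4+1+1+1+1+1+1+1, 5+3+2+1+1+1+1+1+1, 5+2+2+2+1+1+1+1+1, 4+4+2+1+1+1+1+1+1, 4+3+3+1+1+1+1+1+1, 4+3+2+2+1+1+1+1+1, 4+2+2+2+2+1+1+1+1, 3+3+3+2+1+1+1+1+1, 3+3+2+2+2+1+1+1+1, 3+2+2+2+2+2+1+1+1, 2+2+2+2+2+2+2+1+1. Count = 15.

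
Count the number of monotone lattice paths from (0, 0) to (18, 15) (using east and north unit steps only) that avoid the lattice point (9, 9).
Number of paths = 793815220

Total paths from (0, 0) to (18, 15): C(33, 18) = 1037158320. Paths through (9, 9): (paths (0, 0) → (9, 9)) × (paths (9, 9) → (18, 15)) = C(18, 9) · C(15, 9) = 48620 · 5005 = 243343100. Avoidance count = 1037158320 − 243343100 = 793815220.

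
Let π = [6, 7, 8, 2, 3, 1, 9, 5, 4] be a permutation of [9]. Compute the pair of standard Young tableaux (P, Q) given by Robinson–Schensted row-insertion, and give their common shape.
P = [1, 3, 4, 9] / [2, 5, 8] / [6, 7];  Q = [1, 2, 3, 7] / [4, 5, 8] / [6, 9];  common shape = (4, 3, 2)

Row-insert the values π_1, π_2, … into P one at a time, bumping the leftmost entry strictly greater than the inserted value down to the next row. The recording tableau Q records, in position (i, j), the step at which that cell was added to P.
  Insert 6 (step 1): P = [6];  Q = [1]
  Insert 7 (step 2): P = [6, 7];  Q = [1, 2]
  Insert 8 (step 3): P = [6, 7, 8];  Q = [1, 2, 3]
  Insert 2 (step 4): P = [2, 7, 8] / [6];  Q = [1, 2, 3] / [4]
  Insert 3 (step 5): P = [2, 3, 8] / [6, 7];  Q = [1, 2, 3] / [4, 5]
  Insert 1 (step 6): P = [1, 3, 8] / [2, 7] / [6];  Q = [1, 2, 3] / [4, 5] / [6]
  Insert 9 (step 7): P = [1, 3, 8, 9] / [2, 7] / [6];  Q = [1, 2, 3, 7] / [4, 5] / [6]
  Insert 5 (step 8): P = [1, 3, 5, 9] / [2, 7, 8] / [6];  Q = [1, 2, 3, 7] / [4, 5, 8] / [6]
  Insert 4 (step 9): P = [1, 3, 4, 9] / [2, 5, 8] / [6, 7];  Q = [1, 2, 3, 7] / [4, 5, 8] / [6, 9]
Final shape: (4, 3, 2).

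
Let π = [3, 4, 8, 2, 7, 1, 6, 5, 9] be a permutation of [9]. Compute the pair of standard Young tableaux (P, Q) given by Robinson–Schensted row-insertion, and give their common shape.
P = [1, 4, 5, 9] / [2, 6] / [3, 7] / [8];  Q = [1, 2, 3, 9] / [4, 5] / [6, 7] / [8];  common shape = (4, 2, 2, 1)

Row-insert the values π_1, π_2, … into P one at a time, bumping the leftmost entry strictly greater than the inserted value down to the next row. The recording tableau Q records, in position (i, j), the step at which that cell was added to P.
  Insert 3 (step 1): P = [3];  Q = [1]
  Insert 4 (step 2): P = [3, 4];  Q = [1, 2]
  Insert 8 (step 3): P = [3, 4, 8];  Q = [1, 2, 3]
  Insert 2 (step 4): P = [2, 4, 8] / [3];  Q = [1, 2, 3] / [4]
  Insert 7 (step 5): P = [2, 4, 7] / [3, 8];  Q = [1, 2, 3] / [4, 5]
  Insert 1 (step 6): P = [1, 4, 7] / [2, 8] / [3];  Q = [1, 2, 3] / [4, 5] / [6]
  Insert 6 (step 7): P = [1, 4, 6] / [2, 7] / [3, 8];  Q = [1, 2, 3] / [4, 5] / [6, 7]
  Insert 5 (step 8): P = [1, 4, 5] / [2, 6] / [3, 7] / [8];  Q = [1, 2, 3] / [4, 5] / [6, 7] / [8]
  Insert 9 (step 9): P = [1, 4, 5, 9] / [2, 6] / [3, 7] / [8];  Q = [1, 2, 3, 9] / [4, 5] / [6, 7] / [8]
Final shape: (4, 2, 2, 1).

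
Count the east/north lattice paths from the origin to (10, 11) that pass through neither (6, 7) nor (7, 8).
Number of paths = 172536

Inclusion–exclusion. Total paths: C(21, 10) = 352716. Through P₁: C(13, 6)·C(8, 4) = 120120. Through P₂: C(15, 7)·C(6, 3) = 128700. Since P₁ is strictly southwest of P₂, a monotone path through both must visit P₁ then P₂; paths through both = C(13, 6)·C(2, 1)·C(6, 3) = 68640. Avoid both = 352716 − 120120 − 128700 + 68640 = 172536.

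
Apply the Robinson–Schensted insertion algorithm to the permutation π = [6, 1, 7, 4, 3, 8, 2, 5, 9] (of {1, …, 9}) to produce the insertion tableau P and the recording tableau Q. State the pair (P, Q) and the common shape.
P = [1, 2, 5, 9] / [3, 7, 8] / [4] / [6];  Q = [1, 3, 6, 9] / [2, 4, 8] / [5] / [7];  common shape = (4, 3, 1, 1)

Row-insert the values π_1, π_2, … into P one at a time, bumping the leftmost entry strictly greater than the inserted value down to the next row. The recording tableau Q records, in position (i, j), the step at which that cell was added to P.
  Insert 6 (step 1): P = [6];  Q = [1]
  Insert 1 (step 2): P = [1] / [6];  Q = [1] / [2]
  Insert 7 (step 3): P = [1, 7] / [6];  Q = [1, 3] / [2]
  Insert 4 (step 4): P = [1, 4] / [6, 7];  Q = [1, 3] / [2, 4]
  Insert 3 (step 5): P = [1, 3] / [4, 7] / [6];  Q = [1, 3] / [2, 4] / [5]
  Insert 8 (step 6): P = [1, 3, 8] / [4, 7] / [6];  Q = [1, 3, 6] / [2, 4] / [5]
  Insert 2 (step 7): P = [1, 2, 8] / [3, 7] / [4] / [6];  Q = [1, 3, 6] / [2, 4] / [5] / [7]
  Insert 5 (step 8): P = [1, 2, 5] / [3, 7, 8] / [4] / [6];  Q = [1, 3, 6] / [2, 4, 8] / [5] / [7]
  Insert 9 (step 9): P = [1, 2, 5, 9] / [3, 7, 8] / [4] / [6];  Q = [1, 3, 6, 9] / [2, 4, 8] / [5] / [7]
Final shape: (4, 3, 1, 1).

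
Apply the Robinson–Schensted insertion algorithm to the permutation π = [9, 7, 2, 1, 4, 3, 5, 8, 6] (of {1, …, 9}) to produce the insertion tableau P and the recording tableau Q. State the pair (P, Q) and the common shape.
P = [1, 3, 5, 6] / [2, 4, 8] / [7] / [9];  Q = [1, 5, 7, 8] / [2, 6, 9] / [3] / [4];  common shape = (4, 3, 1, 1)

Row-insert the values π_1, π_2, … into P one at a time, bumping the leftmost entry strictly greater than the inserted value down to the next row. The recording tableau Q records, in position (i, j), the step at which that cell was added to P.
  Insert 9 (step 1): P = [9];  Q = [1]
  Insert 7 (step 2): P = [7] / [9];  Q = [1] / [2]
  Insert 2 (step 3): P = [2] / [7] / [9];  Q = [1] / [2] / [3]
  Insert 1 (step 4): P = [1] / [2] / [7] / [9];  Q = [1] / [2] / [3] / [4]
  Insert 4 (step 5): P = [1, 4] / [2] / [7] / [9];  Q = [1, 5] / [2] / [3] / [4]
  Insert 3 (step 6): P = [1, 3] / [2, 4] / [7] / [9];  Q = [1, 5] / [2, 6] / [3] / [4]
  Insert 5 (step 7): P = [1, 3, 5] / [2, 4] / [7] / [9];  Q = [1, 5, 7] / [2, 6] / [3] / [4]
  Insert 8 (step 8): P = [1, 3, 5, 8] / [2, 4] / [7] / [9];  Q = [1, 5, 7, 8] / [2, 6] / [3] / [4]
  Insert 6 (step 9): P = [1, 3, 5, 6] / [2, 4, 8] / [7] / [9];  Q = [1, 5, 7, 8] / [2, 6, 9] / [3] / [4]
Final shape: (4, 3, 1, 1).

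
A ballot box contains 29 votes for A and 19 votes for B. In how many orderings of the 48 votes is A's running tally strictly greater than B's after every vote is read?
Strict-lead orderings = 2404551645100

Total orderings of the 48 votes with 29 for A: C(48, 29) = 11541847896480. By the Bertrand ballot formula (Cycle Lemma / reflection principle), the number of orderings in which A is strictly ahead of B throughout is (p − q)/(p + q) · C(p + q, p) = (29 − 19)/(29 + 19) · 11541847896480 = 2404551645100.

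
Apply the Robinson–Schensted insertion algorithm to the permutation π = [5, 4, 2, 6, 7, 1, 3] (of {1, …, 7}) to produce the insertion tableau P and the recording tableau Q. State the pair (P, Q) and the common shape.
P = [1, 3, 7] / [2, 6] / [4] / [5];  Q = [1, 4, 5] / [2, 7] / [3] / [6];  common shape = (3, 2, 1, 1)

Row-insert the values π_1, π_2, … into P one at a time, bumping the leftmost entry strictly greater than the inserted value down to the next row. The recording tableau Q records, in position (i, j), the step at which that cell was added to P.
  Insert 5 (step 1): P = [5];  Q = [1]
  Insert 4 (step 2): P = [4] / [5];  Q = [1] / [2]
  Insert 2 (step 3): P = [2] / [4] / [5];  Q = [1] / [2] / [3]
  Insert 6 (step 4): P = [2, 6] / [4] / [5];  Q = [1, 4] / [2] / [3]
  Insert 7 (step 5): P = [2, 6, 7] / [4] / [5];  Q = [1, 4, 5] / [2] / [3]
  Insert 1 (step 6): P = [1, 6, 7] / [2] / [4] / [5];  Q = [1, 4, 5] / [2] / [3] / [6]
  Insert 3 (step 7): P = [1, 3, 7] / [2, 6] / [4] / [5];  Q = [1, 4, 5] / [2, 7] / [3] / [6]
Final shape: (3, 2, 1, 1).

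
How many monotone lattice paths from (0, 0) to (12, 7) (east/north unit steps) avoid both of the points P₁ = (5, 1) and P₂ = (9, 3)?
Number of paths = 35542

Inclusion–exclusion. Total paths: C(19, 12) = 50388. Through P₁: C(6, 5)·C(13, 7) = 10296. Through P₂: C(12, 9)·C(7, 3) = 7700. Since P₁ is strictly southwest of P₂, a monotone path through both must visit P₁ then P₂; paths through both = C(6, 5)·C(6, 4)·C(7, 3) = 3150. Avoid both = 50388 − 10296 − 7700 + 3150 = 35542.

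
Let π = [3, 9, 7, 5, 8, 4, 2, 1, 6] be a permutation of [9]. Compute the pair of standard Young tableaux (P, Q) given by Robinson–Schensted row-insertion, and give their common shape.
P = [1, 4, 6] / [2, 8] / [3] / [5] / [7] / [9];  Q = [1, 2, 5] / [3, 9] / [4] / [6] / [7] / [8];  common shape = (3, 2, 1, 1, 1, 1)

Row-insert the values π_1, π_2, … into P one at a time, bumping the leftmost entry strictly greater than the inserted value down to the next row. The recording tableau Q records, in position (i, j), the step at which that cell was added to P.
  Insert 3 (step 1): P = [3];  Q = [1]
  Insert 9 (step 2): P = [3, 9];  Q = [1, 2]
  Insert 7 (step 3): P = [3, 7] / [9];  Q = [1, 2] / [3]
  Insert 5 (step 4): P = [3, 5] / [7] / [9];  Q = [1, 2] / [3] / [4]
  Insert 8 (step 5): P = [3, 5, 8] / [7] / [9];  Q = [1, 2, 5] / [3] / [4]
  Insert 4 (step 6): P = [3, 4, 8] / [5] / [7] / [9];  Q = [1, 2, 5] / [3] / [4] / [6]
  Insert 2 (step 7): P = [2, 4, 8] / [3] / [5] / [7] / [9];  Q = [1, 2, 5] / [3] / [4] / [6] / [7]
  Insert 1 (step 8): P = [1, 4, 8] / [2] / [3] / [5] / [7] / [9];  Q = [1, 2, 5] / [3] / [4] / [6] / [7] / [8]
  Insert 6 (step 9): P = [1, 4, 6] / [2, 8] / [3] / [5] / [7] / [9];  Q = [1, 2, 5] / [3, 9] / [4] / [6] / [7] / [8]
Final shape: (3, 2, 1, 1, 1, 1).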